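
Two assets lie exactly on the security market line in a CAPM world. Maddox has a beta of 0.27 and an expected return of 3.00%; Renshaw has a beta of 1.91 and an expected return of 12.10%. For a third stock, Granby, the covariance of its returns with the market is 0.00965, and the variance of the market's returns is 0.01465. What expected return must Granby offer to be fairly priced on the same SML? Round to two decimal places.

MRP = (12.10% − 3.00%) / (1.91 − 0.27) = 5.5488%
R_f = 3.00% − 0.27 × 5.5488% = 1.5018%
β_Granby = Cov / Var(R_m) = 0.00965 / 0.01465 = 0.6587
E(R_Granby) = R_f + β × MRP = 1.5018% + 0.6587 × 5.5488% = 5.16%

5.16%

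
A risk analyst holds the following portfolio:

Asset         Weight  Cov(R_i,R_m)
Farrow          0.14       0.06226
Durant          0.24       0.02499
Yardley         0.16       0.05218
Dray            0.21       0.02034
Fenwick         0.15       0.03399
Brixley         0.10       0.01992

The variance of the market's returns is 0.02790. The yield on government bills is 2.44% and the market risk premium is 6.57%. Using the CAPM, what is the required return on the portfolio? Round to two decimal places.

β_Farrow = 0.06226 / 0.02790 = 2.2315
β_Durant = 0.02499 / 0.02790 = 0.8957
β_Yardley = 0.05218 / 0.02790 = 1.8703
β_Dray = 0.02034 / 0.02790 = 0.7290
β_Fenwick = 0.03399 / 0.02790 = 1.2183
β_Brixley = 0.01992 / 0.02790 = 0.7140
β_P = Σ w_i β_i = 0.14×2.2315 + 0.24×0.8957 + 0.16×1.8703 + 0.21×0.7290 + 0.15×1.2183 + 0.10×0.7140 = 1.2339
E(R_P) = R_f + β_P × MRP = 2.44% + 1.2339 × 6.57% = 10.55%

10.55%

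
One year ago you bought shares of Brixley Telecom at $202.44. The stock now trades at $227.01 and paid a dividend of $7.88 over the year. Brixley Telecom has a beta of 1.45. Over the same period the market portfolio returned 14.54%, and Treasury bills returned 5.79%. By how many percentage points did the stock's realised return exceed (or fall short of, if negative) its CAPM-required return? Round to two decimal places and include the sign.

-2.45%

Realised HPR = (P1 + D1 − P0) / P0 = (227.01 + 7.88 − 202.44) / 202.44 = 32.45 / 202.44 = 16.0294%
MRP = 14.54% − 5.79% = 8.75%
CAPM required = R_f + β·MRP = 5.79% + 1.45 × 8.75% = 18.4775%
α = realised − required = 16.0294% − 18.4775% = -2.45%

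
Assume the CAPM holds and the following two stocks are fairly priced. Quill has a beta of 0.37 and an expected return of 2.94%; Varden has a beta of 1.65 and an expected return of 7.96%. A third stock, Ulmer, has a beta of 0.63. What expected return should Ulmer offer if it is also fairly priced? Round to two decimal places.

MRP (SML slope) = (7.96% − 2.94%) / (1.65 − 0.37) = 5.02% / 1.28 = 3.9219%
R_f (intercept) = 2.94% − 0.37 × 3.9219% = 1.4889%
E(R_Ulmer) = R_f + β × MRP = 1.4889% + 0.63 × 3.9219% = 3.96%

3.96%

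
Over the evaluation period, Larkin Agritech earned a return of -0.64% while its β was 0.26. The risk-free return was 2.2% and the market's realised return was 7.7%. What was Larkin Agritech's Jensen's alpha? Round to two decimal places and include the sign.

-4.27%

Market excess return = 7.7% − 2.2% = 5.50%
CAPM benchmark = R_f + β(R_m − R_f) = 2.2% + 0.26 × 5.5% = 3.6300%
α = actual − benchmark = -0.64% − 3.6300% = -4.27%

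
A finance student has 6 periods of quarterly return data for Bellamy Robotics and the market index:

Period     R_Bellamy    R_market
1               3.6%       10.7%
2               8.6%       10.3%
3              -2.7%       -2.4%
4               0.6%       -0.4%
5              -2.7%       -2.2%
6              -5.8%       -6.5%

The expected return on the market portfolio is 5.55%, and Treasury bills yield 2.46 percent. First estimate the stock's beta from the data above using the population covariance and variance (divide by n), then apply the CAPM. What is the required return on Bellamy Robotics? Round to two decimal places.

4.54%

Mean R_i = (3.6 + 8.6 − 2.7 + 0.6 − 2.7 − 5.8) / 6 = 0.2667%
Mean R_m = (10.7 + 10.3 − 2.4 − 0.4 − 2.2 − 6.5) / 6 = 1.5833%
Σ(R_i − R̄_i)(R_m − R̄_m) = 174.4467  ⇒  Cov = 174.4467 / 6 = 29.0745
Σ(R_m − R̄_m)² = 258.5483  ⇒  Var(R_m) = 258.5483 / 6 = 43.0914
β = Cov / Var(R_m) = 29.0745 / 43.0914 = 0.6747
MRP = 5.55% − 2.46% = 3.09%
E(R) = R_f + β × MRP = 2.46% + 0.6747 × 3.09% = 4.54%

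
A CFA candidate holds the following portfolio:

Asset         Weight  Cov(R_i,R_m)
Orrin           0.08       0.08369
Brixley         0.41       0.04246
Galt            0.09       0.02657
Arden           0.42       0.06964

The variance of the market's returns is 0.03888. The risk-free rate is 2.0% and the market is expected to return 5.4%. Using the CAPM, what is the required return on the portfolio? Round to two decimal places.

β_Orrin = 0.08369 / 0.03888 = 2.1525
β_Brixley = 0.04246 / 0.03888 = 1.0921
β_Galt = 0.02657 / 0.03888 = 0.6834
β_Arden = 0.06964 / 0.03888 = 1.7912
β_P = Σ w_i β_i = 0.08×2.1525 + 0.41×1.0921 + 0.09×0.6834 + 0.42×1.7912 = 1.4338
MRP = 5.4% − 2.0% = 3.40%
E(R_P) = R_f + β_P × MRP = 2.0% + 1.4338 × 3.4% = 6.87%

6.87%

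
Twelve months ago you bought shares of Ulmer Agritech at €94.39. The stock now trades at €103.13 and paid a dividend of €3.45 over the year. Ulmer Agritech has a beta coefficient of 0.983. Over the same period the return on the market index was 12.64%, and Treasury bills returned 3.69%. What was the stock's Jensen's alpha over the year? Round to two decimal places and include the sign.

Realised HPR = (P1 + D1 − P0) / P0 = (103.13 + 3.45 − 94.39) / 94.39 = 12.19 / 94.39 = 12.9145%
MRP = 12.64% − 3.69% = 8.95%
CAPM required = R_f + β·MRP = 3.69% + 0.983 × 8.95% = 12.48785%
α = realised − required = 12.9145% − 12.48785% = +0.43%

+0.43%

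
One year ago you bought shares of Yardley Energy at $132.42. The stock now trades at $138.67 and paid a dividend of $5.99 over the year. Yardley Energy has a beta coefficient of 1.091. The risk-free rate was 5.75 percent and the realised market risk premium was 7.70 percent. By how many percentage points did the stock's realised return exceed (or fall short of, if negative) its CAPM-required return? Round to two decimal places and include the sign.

-4.91%

Realised HPR = (P1 + D1 − P0) / P0 = (138.67 + 5.99 − 132.42) / 132.42 = 12.24 / 132.42 = 9.2433%
CAPM required = R_f + β·MRP = 5.75% + 1.091 × 7.70% = 14.15070%
α = realised − required = 9.2433% − 14.15070% = -4.91%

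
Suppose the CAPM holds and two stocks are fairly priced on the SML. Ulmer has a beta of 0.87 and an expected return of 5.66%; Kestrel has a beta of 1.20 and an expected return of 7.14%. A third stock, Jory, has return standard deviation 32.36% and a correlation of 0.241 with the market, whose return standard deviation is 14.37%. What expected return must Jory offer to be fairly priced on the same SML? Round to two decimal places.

4.19%

MRP = (7.14% − 5.66%) / (1.20 − 0.87) = 4.4848%
R_f = 5.66% − 0.87 × 4.4848% = 1.7582%
β_Jory = ρ·σ_i/σ_m = 0.241 × 32.36 / 14.37 = 0.5427
E(R_Jory) = R_f + β × MRP = 1.7582% + 0.5427 × 4.4848% = 4.19%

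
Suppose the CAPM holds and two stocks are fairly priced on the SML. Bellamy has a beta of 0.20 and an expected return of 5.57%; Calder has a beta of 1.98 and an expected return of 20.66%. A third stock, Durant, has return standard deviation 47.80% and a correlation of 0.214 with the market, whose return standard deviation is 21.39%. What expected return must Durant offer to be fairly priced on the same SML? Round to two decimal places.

MRP = (20.66% − 5.57%) / (1.98 − 0.20) = 8.4775%
R_f = 5.57% − 0.20 × 8.4775% = 3.8745%
β_Durant = ρ·σ_i/σ_m = 0.214 × 47.80 / 21.39 = 0.4782
E(R_Durant) = R_f + β × MRP = 3.8745% + 0.4782 × 8.4775% = 7.93%

7.93%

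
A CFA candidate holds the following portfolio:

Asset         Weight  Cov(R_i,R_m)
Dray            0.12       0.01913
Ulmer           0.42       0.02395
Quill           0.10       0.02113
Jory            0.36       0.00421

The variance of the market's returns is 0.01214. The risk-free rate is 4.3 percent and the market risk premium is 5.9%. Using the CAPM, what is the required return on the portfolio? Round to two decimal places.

β_Dray = 0.01913 / 0.01214 = 1.5758
β_Ulmer = 0.02395 / 0.01214 = 1.9728
β_Quill = 0.02113 / 0.01214 = 1.7405
β_Jory = 0.00421 / 0.01214 = 0.3468
β_P = Σ w_i β_i = 0.12×1.5758 + 0.42×1.9728 + 0.10×1.7405 + 0.36×0.3468 = 1.3166
E(R_P) = R_f + β_P × MRP = 4.3% + 1.3166 × 5.9% = 12.07%

12.07%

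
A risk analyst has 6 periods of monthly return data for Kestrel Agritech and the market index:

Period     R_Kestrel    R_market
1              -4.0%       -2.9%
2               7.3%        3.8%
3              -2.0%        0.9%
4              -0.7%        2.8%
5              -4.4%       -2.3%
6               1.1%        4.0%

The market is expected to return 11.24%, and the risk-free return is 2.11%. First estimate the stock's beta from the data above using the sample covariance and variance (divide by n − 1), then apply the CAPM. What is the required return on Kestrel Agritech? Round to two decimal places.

12.58%

Mean R_i = (-4.0 + 7.3 − 2.0 − 0.7 − 4.4 + 1.1) / 6 = -0.4500%
Mean R_m = (-2.9 + 3.8 + 0.9 + 2.8 − 2.3 + 4.0) / 6 = 1.0500%
Σ(R_i − R̄_i)(R_m − R̄_m) = 52.9350  ⇒  Cov = 52.9350 / 5 = 10.5870
Σ(R_m − R̄_m)² = 46.1750  ⇒  Var(R_m) = 46.1750 / 5 = 9.2350
β = Cov / Var(R_m) = 10.5870 / 9.2350 = 1.1464
MRP = 11.24% − 2.11% = 9.13%
E(R) = R_f + β × MRP = 2.11% + 1.1464 × 9.13% = 12.58%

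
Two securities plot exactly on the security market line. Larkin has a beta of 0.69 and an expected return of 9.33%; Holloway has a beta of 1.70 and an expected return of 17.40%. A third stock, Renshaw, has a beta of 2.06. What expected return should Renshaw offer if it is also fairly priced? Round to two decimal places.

20.28%

MRP (SML slope) = (17.40% − 9.33%) / (1.70 − 0.69) = 8.07% / 1.01 = 7.9901%
R_f (intercept) = 9.33% − 0.69 × 7.9901% = 3.8168%
E(R_Renshaw) = R_f + β × MRP = 3.8168% + 2.06 × 7.9901% = 20.28%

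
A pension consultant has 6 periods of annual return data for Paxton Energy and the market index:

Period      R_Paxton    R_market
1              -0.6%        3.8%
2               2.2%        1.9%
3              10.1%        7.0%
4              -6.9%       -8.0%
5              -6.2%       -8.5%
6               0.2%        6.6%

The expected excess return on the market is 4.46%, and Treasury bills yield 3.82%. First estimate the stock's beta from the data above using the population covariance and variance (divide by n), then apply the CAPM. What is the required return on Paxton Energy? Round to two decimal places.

Mean R_i = (-0.6 + 2.2 + 10.1 − 6.9 − 6.2 + 0.2) / 6 = -0.2000%
Mean R_m = (3.8 + 1.9 + 7.0 − 8.0 − 8.5 + 6.6) / 6 = 0.4667%
Σ(R_i − R̄_i)(R_m − R̄_m) = 182.3800  ⇒  Cov = 182.3800 / 6 = 30.3967
Σ(R_m − R̄_m)² = 245.5533  ⇒  Var(R_m) = 245.5533 / 6 = 40.9256
β = Cov / Var(R_m) = 30.3967 / 40.9256 = 0.7427
E(R) = R_f + β × MRP = 3.82% + 0.7427 × 4.46% = 7.13%

7.13%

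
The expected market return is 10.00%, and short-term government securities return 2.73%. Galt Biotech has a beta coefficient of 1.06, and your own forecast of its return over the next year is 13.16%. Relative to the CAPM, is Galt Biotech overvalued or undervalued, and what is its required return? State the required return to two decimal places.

MRP = 10.00% − 2.73% = 7.27%
Required return = R_f + β·MRP = 2.73% + 1.06 × 7.27% = 10.44%
Forecast 13.16% > required 10.44% → the stock plots above the SML → undervalued.

Undervalued; required return 10.44%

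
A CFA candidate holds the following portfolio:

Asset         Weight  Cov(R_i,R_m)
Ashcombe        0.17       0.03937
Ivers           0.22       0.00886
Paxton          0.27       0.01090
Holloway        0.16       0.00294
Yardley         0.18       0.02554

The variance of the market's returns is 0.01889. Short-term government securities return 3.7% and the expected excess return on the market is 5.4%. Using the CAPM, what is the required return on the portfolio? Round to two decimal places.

8.46%

β_Ashcombe = 0.03937 / 0.01889 = 2.0842
β_Ivers = 0.00886 / 0.01889 = 0.4690
β_Paxton = 0.01090 / 0.01889 = 0.5770
β_Holloway = 0.00294 / 0.01889 = 0.1556
β_Yardley = 0.02554 / 0.01889 = 1.3520
β_P = Σ w_i β_i = 0.17×2.0842 + 0.22×0.4690 + 0.27×0.5770 + 0.16×0.1556 + 0.18×1.3520 = 0.8815
E(R_P) = R_f + β_P × MRP = 3.7% + 0.8815 × 5.4% = 8.46%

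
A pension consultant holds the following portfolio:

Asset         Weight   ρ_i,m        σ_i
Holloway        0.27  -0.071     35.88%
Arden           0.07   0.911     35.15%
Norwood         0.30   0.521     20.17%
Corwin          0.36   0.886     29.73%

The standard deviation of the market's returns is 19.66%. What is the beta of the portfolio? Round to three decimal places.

β_Holloway = -0.071 × 35.88% / 19.66% = -0.1296
β_Arden = 0.911 × 35.15% / 19.66% = 1.6288
β_Norwood = 0.521 × 20.17% / 19.66% = 0.5345
β_Corwin = 0.886 × 29.73% / 19.66% = 1.3398
β_P = Σ w_i β_i = 0.27×-0.1296 + 0.07×1.6288 + 0.30×0.5345 + 0.36×1.3398 = 0.7217

0.722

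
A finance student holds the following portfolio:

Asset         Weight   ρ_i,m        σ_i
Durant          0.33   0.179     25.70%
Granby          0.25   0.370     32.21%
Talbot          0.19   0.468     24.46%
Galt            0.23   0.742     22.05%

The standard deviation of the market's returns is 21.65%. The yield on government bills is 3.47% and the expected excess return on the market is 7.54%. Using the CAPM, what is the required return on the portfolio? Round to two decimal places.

7.10%

β_Durant = 0.179 × 25.70% / 21.65% = 0.2125
β_Granby = 0.370 × 32.21% / 21.65% = 0.5505
β_Talbot = 0.468 × 24.46% / 21.65% = 0.5287
β_Galt = 0.742 × 22.05% / 21.65% = 0.7557
β_P = Σ w_i β_i = 0.33×0.2125 + 0.25×0.5505 + 0.19×0.5287 + 0.23×0.7557 = 0.4820
E(R_P) = R_f + β_P × MRP = 3.47% + 0.4820 × 7.54% = 7.10%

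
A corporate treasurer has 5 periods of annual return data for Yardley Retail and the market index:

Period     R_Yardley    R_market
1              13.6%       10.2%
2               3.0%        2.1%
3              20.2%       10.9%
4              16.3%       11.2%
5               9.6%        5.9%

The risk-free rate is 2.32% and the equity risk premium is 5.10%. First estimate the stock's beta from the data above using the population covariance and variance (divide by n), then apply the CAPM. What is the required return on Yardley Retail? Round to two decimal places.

10.38%

Mean R_i = (13.6 + 3.0 + 20.2 + 16.3 + 9.6) / 5 = 12.5400%
Mean R_m = (10.2 + 2.1 + 10.9 + 11.2 + 5.9) / 5 = 8.0600%
Σ(R_i − R̄_i)(R_m − R̄_m) = 99.0380  ⇒  Cov = 99.0380 / 5 = 19.8076
Σ(R_m − R̄_m)² = 62.6920  ⇒  Var(R_m) = 62.6920 / 5 = 12.5384
β = Cov / Var(R_m) = 19.8076 / 12.5384 = 1.5798
E(R) = R_f + β × MRP = 2.32% + 1.5798 × 5.10% = 10.38%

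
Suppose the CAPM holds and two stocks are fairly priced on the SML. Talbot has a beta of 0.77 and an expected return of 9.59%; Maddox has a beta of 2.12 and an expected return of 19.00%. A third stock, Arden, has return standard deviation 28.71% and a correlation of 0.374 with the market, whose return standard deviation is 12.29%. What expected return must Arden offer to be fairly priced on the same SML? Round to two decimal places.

MRP = (19.00% − 9.59%) / (2.12 − 0.77) = 6.9704%
R_f = 9.59% − 0.77 × 6.9704% = 4.2228%
β_Arden = ρ·σ_i/σ_m = 0.374 × 28.71 / 12.29 = 0.8737
E(R_Arden) = R_f + β × MRP = 4.2228% + 0.8737 × 6.9704% = 10.31%

10.31%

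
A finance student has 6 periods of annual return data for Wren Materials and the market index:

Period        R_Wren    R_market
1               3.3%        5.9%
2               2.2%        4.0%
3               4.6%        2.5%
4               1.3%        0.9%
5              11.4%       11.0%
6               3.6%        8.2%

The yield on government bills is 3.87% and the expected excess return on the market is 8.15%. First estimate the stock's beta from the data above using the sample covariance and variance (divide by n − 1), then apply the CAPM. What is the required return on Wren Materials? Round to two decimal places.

Mean R_i = (3.3 + 2.2 + 4.6 + 1.3 + 11.4 + 3.6) / 6 = 4.4000%
Mean R_m = (5.9 + 4.0 + 2.5 + 0.9 + 11.0 + 8.2) / 6 = 5.4167%
Σ(R_i − R̄_i)(R_m − R̄_m) = 52.8600  ⇒  Cov = 52.8600 / 5 = 10.5720
Σ(R_m − R̄_m)² = 70.0683  ⇒  Var(R_m) = 70.0683 / 5 = 14.0137
β = Cov / Var(R_m) = 10.5720 / 14.0137 = 0.7544
E(R) = R_f + β × MRP = 3.87% + 0.7544 × 8.15% = 10.02%

10.02%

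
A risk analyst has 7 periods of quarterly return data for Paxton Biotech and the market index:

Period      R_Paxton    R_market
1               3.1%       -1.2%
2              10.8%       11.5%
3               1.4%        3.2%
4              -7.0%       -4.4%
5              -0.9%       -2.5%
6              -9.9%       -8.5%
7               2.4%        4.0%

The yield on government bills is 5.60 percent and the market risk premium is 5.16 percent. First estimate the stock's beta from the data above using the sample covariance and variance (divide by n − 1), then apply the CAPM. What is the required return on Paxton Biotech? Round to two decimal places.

Mean R_i = (3.1 + 10.8 + 1.4 − 7.0 − 0.9 − 9.9 + 2.4) / 7 = -0.0143%
Mean R_m = (-1.2 + 11.5 + 3.2 − 4.4 − 2.5 − 8.5 + 4.0) / 7 = 0.3000%
Σ(R_i − R̄_i)(R_m − R̄_m) = 251.7900  ⇒  Cov = 251.7900 / 6 = 41.9650
Σ(R_m − R̄_m)² = 257.1600  ⇒  Var(R_m) = 257.1600 / 6 = 42.8600
β = Cov / Var(R_m) = 41.9650 / 42.8600 = 0.9791
E(R) = R_f + β × MRP = 5.60% + 0.9791 × 5.16% = 10.65%

10.65%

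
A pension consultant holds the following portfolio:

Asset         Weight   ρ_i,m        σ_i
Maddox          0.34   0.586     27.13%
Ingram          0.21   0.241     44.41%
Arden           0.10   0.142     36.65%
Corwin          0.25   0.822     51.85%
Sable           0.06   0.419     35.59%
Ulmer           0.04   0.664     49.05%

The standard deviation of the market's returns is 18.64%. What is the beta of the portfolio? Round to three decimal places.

1.128

β_Maddox = 0.586 × 27.13% / 18.64% = 0.8529
β_Ingram = 0.241 × 44.41% / 18.64% = 0.5742
β_Arden = 0.142 × 36.65% / 18.64% = 0.2792
β_Corwin = 0.822 × 51.85% / 18.64% = 2.2865
β_Sable = 0.419 × 35.59% / 18.64% = 0.8000
β_Ulmer = 0.664 × 49.05% / 18.64% = 1.7473
β_P = Σ w_i β_i = 0.34×0.8529 + 0.21×0.5742 + 0.10×0.2792 + 0.25×2.2865 + 0.06×0.8000 + 0.04×1.7473 = 1.1280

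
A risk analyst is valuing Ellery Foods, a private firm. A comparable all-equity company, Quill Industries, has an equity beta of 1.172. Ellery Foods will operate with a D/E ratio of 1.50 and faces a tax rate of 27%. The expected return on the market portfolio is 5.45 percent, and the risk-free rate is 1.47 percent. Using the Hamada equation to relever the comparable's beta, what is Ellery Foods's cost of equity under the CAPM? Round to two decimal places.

β_L = β_U × [1 + (1 − t)(D/E)] = 1.172 × [1 + (1 − 0.27) × 1.50]
    = 1.172 × [1 + 0.73 × 1.50] = 1.172 × 2.0950 = 2.4553
MRP = 5.45% − 1.47% = 3.98%
E(R) = R_f + β_L × MRP = 1.47% + 2.4553 × 3.98% = 11.24%

11.24%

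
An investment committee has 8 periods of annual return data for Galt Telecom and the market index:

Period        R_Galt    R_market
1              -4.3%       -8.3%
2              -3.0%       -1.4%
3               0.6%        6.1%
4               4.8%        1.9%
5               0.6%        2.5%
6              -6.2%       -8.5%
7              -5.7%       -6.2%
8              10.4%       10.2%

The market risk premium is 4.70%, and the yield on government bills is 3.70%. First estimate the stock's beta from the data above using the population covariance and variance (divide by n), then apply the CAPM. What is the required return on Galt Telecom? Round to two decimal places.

7.21%

Mean R_i = (-4.3 − 3.0 + 0.6 + 4.8 + 0.6 − 6.2 − 5.7 + 10.4) / 8 = -0.3500%
Mean R_m = (-8.3 − 1.4 + 6.1 + 1.9 + 2.5 − 8.5 − 6.2 + 10.2) / 8 = -0.4625%
Σ(R_i − R̄_i)(R_m − R̄_m) = 246.9950  ⇒  Cov = 246.9950 / 8 = 30.8744
Σ(R_m − R̄_m)² = 330.9388  ⇒  Var(R_m) = 330.9388 / 8 = 41.3674
β = Cov / Var(R_m) = 30.8744 / 41.3674 = 0.7463
E(R) = R_f + β × MRP = 3.70% + 0.7463 × 4.70% = 7.21%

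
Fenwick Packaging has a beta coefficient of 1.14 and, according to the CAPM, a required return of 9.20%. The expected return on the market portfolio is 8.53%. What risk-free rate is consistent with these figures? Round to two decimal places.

3.74%

E(R) = R_f + β(E(R_m) − R_f) = R_f(1 − β) + β·E(R_m)
9.20% = R_f × (1 − 1.14) + 1.14 × 8.53%
9.20% = R_f × -0.14 + 9.7242%
R_f = (9.20% − 9.7242%) / -0.14 = 3.74%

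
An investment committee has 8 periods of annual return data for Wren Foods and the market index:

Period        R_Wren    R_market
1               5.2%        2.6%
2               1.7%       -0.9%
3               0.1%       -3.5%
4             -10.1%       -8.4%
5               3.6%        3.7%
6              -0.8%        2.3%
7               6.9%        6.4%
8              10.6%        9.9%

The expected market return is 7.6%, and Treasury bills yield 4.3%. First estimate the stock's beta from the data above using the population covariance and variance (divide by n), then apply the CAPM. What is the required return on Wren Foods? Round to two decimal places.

Mean R_i = (5.2 + 1.7 + 0.1 − 10.1 + 3.6 − 0.8 + 6.9 + 10.6) / 8 = 2.1500%
Mean R_m = (2.6 − 0.9 − 3.5 − 8.4 + 3.7 + 2.3 + 6.4 + 9.9) / 8 = 1.5125%
Σ(R_i − R̄_i)(R_m − R̄_m) = 231.0450  ⇒  Cov = 231.0450 / 8 = 28.8806
Σ(R_m − R̄_m)² = 230.0288  ⇒  Var(R_m) = 230.0288 / 8 = 28.7536
β = Cov / Var(R_m) = 28.8806 / 28.7536 = 1.0044
MRP = 7.6% − 4.3% = 3.30%
E(R) = R_f + β × MRP = 4.3% + 1.0044 × 3.3% = 7.61%

7.61%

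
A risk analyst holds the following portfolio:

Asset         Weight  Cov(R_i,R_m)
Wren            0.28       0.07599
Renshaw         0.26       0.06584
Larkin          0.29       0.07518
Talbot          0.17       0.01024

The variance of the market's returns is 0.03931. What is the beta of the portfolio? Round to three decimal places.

β_Wren = 0.07599 / 0.03931 = 1.9331
β_Renshaw = 0.06584 / 0.03931 = 1.6749
β_Larkin = 0.07518 / 0.03931 = 1.9125
β_Talbot = 0.01024 / 0.03931 = 0.2605
β_P = Σ w_i β_i = 0.28×1.9331 + 0.26×1.6749 + 0.29×1.9125 + 0.17×0.2605 = 1.5757

1.576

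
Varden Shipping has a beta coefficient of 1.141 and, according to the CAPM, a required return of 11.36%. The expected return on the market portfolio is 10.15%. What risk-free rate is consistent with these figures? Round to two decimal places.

E(R) = R_f + β(E(R_m) − R_f) = R_f(1 − β) + β·E(R_m)
11.36% = R_f × (1 − 1.141) + 1.141 × 10.15%
11.36% = R_f × -0.141 + 11.58115%
R_f = (11.36% − 11.58115%) / -0.141 = 1.57%

1.57%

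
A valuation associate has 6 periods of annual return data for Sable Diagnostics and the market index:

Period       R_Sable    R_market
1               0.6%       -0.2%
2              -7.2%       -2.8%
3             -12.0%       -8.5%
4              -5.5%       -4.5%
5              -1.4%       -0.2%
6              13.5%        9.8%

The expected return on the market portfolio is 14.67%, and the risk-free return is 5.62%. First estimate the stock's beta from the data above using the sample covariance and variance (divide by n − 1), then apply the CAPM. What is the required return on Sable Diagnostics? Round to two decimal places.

18.34%

Mean R_i = (0.6 − 7.2 − 12.0 − 5.5 − 1.4 + 13.5) / 6 = -2.0000%
Mean R_m = (-0.2 − 2.8 − 8.5 − 4.5 − 0.2 + 9.8) / 6 = -1.0667%
Σ(R_i − R̄_i)(R_m − R̄_m) = 266.5700  ⇒  Cov = 266.5700 / 5 = 53.3140
Σ(R_m − R̄_m)² = 189.6333  ⇒  Var(R_m) = 189.6333 / 5 = 37.9267
β = Cov / Var(R_m) = 53.3140 / 37.9267 = 1.4057
MRP = 14.67% − 5.62% = 9.05%
E(R) = R_f + β × MRP = 5.62% + 1.4057 × 9.05% = 18.34%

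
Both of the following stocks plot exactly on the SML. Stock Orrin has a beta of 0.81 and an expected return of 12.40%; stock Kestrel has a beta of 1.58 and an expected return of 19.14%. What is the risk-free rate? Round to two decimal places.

Both satisfy E(R) = R_f + β·MRP, so the slope of the SML is
MRP = (19.14% − 12.40%) / (1.58 − 0.81) = 6.74% / 0.77 = 8.7532%
R_f = E(R_Orrin) − β_Orrin·MRP = 12.40% − 0.81 × 8.7532% = 5.3099%

5.31%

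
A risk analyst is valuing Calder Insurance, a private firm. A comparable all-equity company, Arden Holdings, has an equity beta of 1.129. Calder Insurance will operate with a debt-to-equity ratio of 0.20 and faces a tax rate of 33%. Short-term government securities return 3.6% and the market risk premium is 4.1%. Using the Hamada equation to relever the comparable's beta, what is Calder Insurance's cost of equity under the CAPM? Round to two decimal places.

β_L = β_U × [1 + (1 − t)(D/E)] = 1.129 × [1 + (1 − 0.33) × 0.20]
    = 1.129 × [1 + 0.67 × 0.20] = 1.129 × 1.1340 = 1.2803
E(R) = R_f + β_L × MRP = 3.6% + 1.2803 × 4.1% = 8.85%

8.85%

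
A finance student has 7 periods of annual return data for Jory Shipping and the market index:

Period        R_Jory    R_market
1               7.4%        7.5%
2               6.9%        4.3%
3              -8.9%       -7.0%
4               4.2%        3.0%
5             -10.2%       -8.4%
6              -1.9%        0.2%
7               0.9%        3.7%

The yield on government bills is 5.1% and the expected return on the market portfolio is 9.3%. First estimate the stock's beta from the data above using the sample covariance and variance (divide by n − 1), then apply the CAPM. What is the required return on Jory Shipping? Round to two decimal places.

9.96%

Mean R_i = (7.4 + 6.9 − 8.9 + 4.2 − 10.2 − 1.9 + 0.9) / 7 = -0.2286%
Mean R_m = (7.5 + 4.3 − 7.0 + 3.0 − 8.4 + 0.2 + 3.7) / 7 = 0.4714%
Σ(R_i − R̄_i)(R_m − R̄_m) = 249.4543  ⇒  Cov = 249.4543 / 6 = 41.5757
Σ(R_m − R̄_m)² = 215.4743  ⇒  Var(R_m) = 215.4743 / 6 = 35.9124
β = Cov / Var(R_m) = 41.5757 / 35.9124 = 1.1577
MRP = 9.3% − 5.1% = 4.20%
E(R) = R_f + β × MRP = 5.1% + 1.1577 × 4.2% = 9.96%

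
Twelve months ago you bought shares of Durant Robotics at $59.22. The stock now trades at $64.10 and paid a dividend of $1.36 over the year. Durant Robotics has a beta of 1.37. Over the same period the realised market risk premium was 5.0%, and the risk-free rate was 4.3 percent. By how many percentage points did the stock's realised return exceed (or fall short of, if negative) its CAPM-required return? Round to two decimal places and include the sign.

Realised HPR = (P1 + D1 − P0) / P0 = (64.10 + 1.36 − 59.22) / 59.22 = 6.24 / 59.22 = 10.5370%
CAPM required = R_f + β·MRP = 4.3% + 1.37 × 5.0% = 11.1500%
α = realised − required = 10.5370% − 11.1500% = -0.61%

-0.61%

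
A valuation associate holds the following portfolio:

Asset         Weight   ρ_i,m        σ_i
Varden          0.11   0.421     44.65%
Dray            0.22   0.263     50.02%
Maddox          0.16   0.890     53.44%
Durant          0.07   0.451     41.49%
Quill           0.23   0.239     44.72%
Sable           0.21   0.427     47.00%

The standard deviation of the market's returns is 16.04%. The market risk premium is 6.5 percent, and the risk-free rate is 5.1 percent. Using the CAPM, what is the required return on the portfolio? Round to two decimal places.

β_Varden = 0.421 × 44.65% / 16.04% = 1.1719
β_Dray = 0.263 × 50.02% / 16.04% = 0.8202
β_Maddox = 0.890 × 53.44% / 16.04% = 2.9652
β_Durant = 0.451 × 41.49% / 16.04% = 1.1666
β_Quill = 0.239 × 44.72% / 16.04% = 0.6663
β_Sable = 0.427 × 47.00% / 16.04% = 1.2512
β_P = Σ w_i β_i = 0.11×1.1719 + 0.22×0.8202 + 0.16×2.9652 + 0.07×1.1666 + 0.23×0.6663 + 0.21×1.2512 = 1.2814
E(R_P) = R_f + β_P × MRP = 5.1% + 1.2814 × 6.5% = 13.43%

13.43%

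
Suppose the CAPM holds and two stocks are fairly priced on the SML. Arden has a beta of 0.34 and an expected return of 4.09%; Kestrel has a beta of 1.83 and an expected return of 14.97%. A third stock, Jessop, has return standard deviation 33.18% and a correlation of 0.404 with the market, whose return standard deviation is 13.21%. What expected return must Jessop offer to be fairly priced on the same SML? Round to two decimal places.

MRP = (14.97% − 4.09%) / (1.83 − 0.34) = 7.3020%
R_f = 4.09% − 0.34 × 7.3020% = 1.6073%
β_Jessop = ρ·σ_i/σ_m = 0.404 × 33.18 / 13.21 = 1.0147
E(R_Jessop) = R_f + β × MRP = 1.6073% + 1.0147 × 7.3020% = 9.02%

9.02%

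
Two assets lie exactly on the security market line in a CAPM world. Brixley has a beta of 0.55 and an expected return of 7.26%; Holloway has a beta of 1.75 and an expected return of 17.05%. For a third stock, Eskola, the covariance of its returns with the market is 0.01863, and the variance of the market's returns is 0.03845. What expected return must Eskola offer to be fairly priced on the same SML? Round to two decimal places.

MRP = (17.05% − 7.26%) / (1.75 − 0.55) = 8.1583%
R_f = 7.26% − 0.55 × 8.1583% = 2.7729%
β_Eskola = Cov / Var(R_m) = 0.01863 / 0.03845 = 0.4845
E(R_Eskola) = R_f + β × MRP = 2.7729% + 0.4845 × 8.1583% = 6.73%

6.73%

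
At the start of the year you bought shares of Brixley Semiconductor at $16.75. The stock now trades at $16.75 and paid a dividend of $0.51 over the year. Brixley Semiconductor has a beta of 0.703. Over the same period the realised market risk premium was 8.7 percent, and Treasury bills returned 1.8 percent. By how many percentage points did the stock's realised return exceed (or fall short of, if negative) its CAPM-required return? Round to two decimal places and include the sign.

Realised HPR = (P1 + D1 − P0) / P0 = (16.75 + 0.51 − 16.75) / 16.75 = 0.51 / 16.75 = 3.0448%
CAPM required = R_f + β·MRP = 1.8% + 0.703 × 8.7% = 7.9161%
α = realised − required = 3.0448% − 7.9161% = -4.87%

-4.87%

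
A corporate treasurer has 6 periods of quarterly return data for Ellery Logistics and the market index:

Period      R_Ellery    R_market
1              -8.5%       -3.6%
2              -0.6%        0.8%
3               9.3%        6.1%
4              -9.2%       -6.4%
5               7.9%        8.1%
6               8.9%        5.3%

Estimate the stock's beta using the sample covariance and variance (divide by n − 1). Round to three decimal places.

1.451

Mean R_i = (-8.5 − 0.6 + 9.3 − 9.2 + 7.9 + 8.9) / 6 = 1.3000%
Mean R_m = (-3.6 + 0.8 + 6.1 − 6.4 + 8.1 + 5.3) / 6 = 1.7167%
Σ(R_i − R̄_i)(R_m − R̄_m) = 243.5000  ⇒  Cov = 243.5000 / 5 = 48.7000
Σ(R_m − R̄_m)² = 167.7883  ⇒  Var(R_m) = 167.7883 / 5 = 33.5577
β = Cov / Var(R_m) = 48.7000 / 33.5577 = 1.4512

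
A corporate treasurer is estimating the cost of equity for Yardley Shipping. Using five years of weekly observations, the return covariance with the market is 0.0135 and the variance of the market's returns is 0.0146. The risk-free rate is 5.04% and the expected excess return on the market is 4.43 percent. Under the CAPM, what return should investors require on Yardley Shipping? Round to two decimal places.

β = Cov(R_i, R_m) / Var(R_m) = 0.0135 / 0.0146 = 0.9247
E(R) = R_f + β × MRP = 5.04% + 0.9247 × 4.43% = 9.14%

9.14%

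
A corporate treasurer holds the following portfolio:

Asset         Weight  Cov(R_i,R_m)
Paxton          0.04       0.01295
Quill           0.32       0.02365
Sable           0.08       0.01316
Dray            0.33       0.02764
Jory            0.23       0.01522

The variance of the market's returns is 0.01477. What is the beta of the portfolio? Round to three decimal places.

1.473

β_Paxton = 0.01295 / 0.01477 = 0.8768
β_Quill = 0.02365 / 0.01477 = 1.6012
β_Sable = 0.01316 / 0.01477 = 0.8910
β_Dray = 0.02764 / 0.01477 = 1.8714
β_Jory = 0.01522 / 0.01477 = 1.0305
β_P = Σ w_i β_i = 0.04×0.8768 + 0.32×1.6012 + 0.08×0.8910 + 0.33×1.8714 + 0.23×1.0305 = 1.4733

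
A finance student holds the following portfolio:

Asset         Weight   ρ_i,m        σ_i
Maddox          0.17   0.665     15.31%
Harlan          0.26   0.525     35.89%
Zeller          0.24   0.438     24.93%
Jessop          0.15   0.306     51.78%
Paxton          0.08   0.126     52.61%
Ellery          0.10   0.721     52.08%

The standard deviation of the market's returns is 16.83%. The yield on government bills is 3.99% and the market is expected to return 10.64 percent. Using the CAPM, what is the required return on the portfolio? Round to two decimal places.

10.28%

β_Maddox = 0.665 × 15.31% / 16.83% = 0.6049
β_Harlan = 0.525 × 35.89% / 16.83% = 1.1196
β_Zeller = 0.438 × 24.93% / 16.83% = 0.6488
β_Jessop = 0.306 × 51.78% / 16.83% = 0.9415
β_Paxton = 0.126 × 52.61% / 16.83% = 0.3939
β_Ellery = 0.721 × 52.08% / 16.83% = 2.2311
β_P = Σ w_i β_i = 0.17×0.6049 + 0.26×1.1196 + 0.24×0.6488 + 0.15×0.9415 + 0.08×0.3939 + 0.10×2.2311 = 0.9455
MRP = 10.64% − 3.99% = 6.65%
E(R_P) = R_f + β_P × MRP = 3.99% + 0.9455 × 6.65% = 10.28%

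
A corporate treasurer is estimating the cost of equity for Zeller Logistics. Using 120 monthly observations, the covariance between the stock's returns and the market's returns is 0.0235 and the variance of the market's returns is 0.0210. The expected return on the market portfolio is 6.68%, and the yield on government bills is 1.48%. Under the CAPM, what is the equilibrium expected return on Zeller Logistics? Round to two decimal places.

β = Cov(R_i, R_m) / Var(R_m) = 0.0235 / 0.0210 = 1.1190
MRP = 6.68% − 1.48% = 5.20%
E(R) = R_f + β × MRP = 1.48% + 1.1190 × 5.20% = 7.30%

7.30%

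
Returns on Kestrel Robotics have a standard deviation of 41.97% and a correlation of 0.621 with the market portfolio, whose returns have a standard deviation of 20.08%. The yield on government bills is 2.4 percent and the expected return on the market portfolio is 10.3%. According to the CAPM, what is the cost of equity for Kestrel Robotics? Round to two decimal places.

β = ρ × σ_i / σ_m = 0.621 × 41.97% / 20.08% = 1.2980
MRP = 10.3% − 2.4% = 7.90%
E(R) = 2.4% + 1.2980 × 7.9% = 12.65%

12.65%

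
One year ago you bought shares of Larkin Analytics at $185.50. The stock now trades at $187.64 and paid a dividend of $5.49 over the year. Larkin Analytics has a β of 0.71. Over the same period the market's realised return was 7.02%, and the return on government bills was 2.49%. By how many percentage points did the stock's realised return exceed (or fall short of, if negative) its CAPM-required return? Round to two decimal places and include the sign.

Realised HPR = (P1 + D1 − P0) / P0 = (187.64 + 5.49 − 185.50) / 185.50 = 7.63 / 185.50 = 4.1132%
MRP = 7.02% − 2.49% = 4.53%
CAPM required = R_f + β·MRP = 2.49% + 0.71 × 4.53% = 5.7063%
α = realised − required = 4.1132% − 5.7063% = -1.59%

-1.59%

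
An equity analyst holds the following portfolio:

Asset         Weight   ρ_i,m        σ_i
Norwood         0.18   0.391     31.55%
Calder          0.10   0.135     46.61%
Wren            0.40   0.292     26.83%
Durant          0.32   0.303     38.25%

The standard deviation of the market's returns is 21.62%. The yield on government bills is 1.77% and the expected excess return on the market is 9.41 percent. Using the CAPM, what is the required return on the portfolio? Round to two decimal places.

β_Norwood = 0.391 × 31.55% / 21.62% = 0.5706
β_Calder = 0.135 × 46.61% / 21.62% = 0.2910
β_Wren = 0.292 × 26.83% / 21.62% = 0.3624
β_Durant = 0.303 × 38.25% / 21.62% = 0.5361
β_P = Σ w_i β_i = 0.18×0.5706 + 0.10×0.2910 + 0.40×0.3624 + 0.32×0.5361 = 0.4483
E(R_P) = R_f + β_P × MRP = 1.77% + 0.4483 × 9.41% = 5.99%

5.99%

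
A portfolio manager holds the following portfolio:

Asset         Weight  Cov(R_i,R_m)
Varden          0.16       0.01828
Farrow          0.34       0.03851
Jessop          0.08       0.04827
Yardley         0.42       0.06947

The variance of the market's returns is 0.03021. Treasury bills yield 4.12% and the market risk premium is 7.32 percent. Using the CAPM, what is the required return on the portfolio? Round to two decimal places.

16.01%

β_Varden = 0.01828 / 0.03021 = 0.6051
β_Farrow = 0.03851 / 0.03021 = 1.2747
β_Jessop = 0.04827 / 0.03021 = 1.5978
β_Yardley = 0.06947 / 0.03021 = 2.2996
β_P = Σ w_i β_i = 0.16×0.6051 + 0.34×1.2747 + 0.08×1.5978 + 0.42×2.2996 = 1.6239
E(R_P) = R_f + β_P × MRP = 4.12% + 1.6239 × 7.32% = 16.01%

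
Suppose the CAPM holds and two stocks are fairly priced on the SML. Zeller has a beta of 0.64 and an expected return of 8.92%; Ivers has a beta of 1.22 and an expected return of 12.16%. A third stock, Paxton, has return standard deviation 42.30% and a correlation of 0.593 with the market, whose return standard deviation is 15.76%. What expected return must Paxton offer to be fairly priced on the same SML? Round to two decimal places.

14.24%

MRP = (12.16% − 8.92%) / (1.22 − 0.64) = 5.5862%
R_f = 8.92% − 0.64 × 5.5862% = 5.3448%
β_Paxton = ρ·σ_i/σ_m = 0.593 × 42.30 / 15.76 = 1.5916
E(R_Paxton) = R_f + β × MRP = 5.3448% + 1.5916 × 5.5862% = 14.24%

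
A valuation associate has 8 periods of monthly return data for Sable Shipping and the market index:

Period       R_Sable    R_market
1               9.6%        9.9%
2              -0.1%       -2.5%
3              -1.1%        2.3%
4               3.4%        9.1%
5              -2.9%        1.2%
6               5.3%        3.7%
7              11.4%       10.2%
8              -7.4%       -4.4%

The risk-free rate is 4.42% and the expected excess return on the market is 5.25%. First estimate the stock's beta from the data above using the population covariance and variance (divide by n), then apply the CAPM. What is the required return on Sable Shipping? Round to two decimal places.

9.66%

Mean R_i = (9.6 − 0.1 − 1.1 + 3.4 − 2.9 + 5.3 + 11.4 − 7.4) / 8 = 2.2750%
Mean R_m = (9.9 − 2.5 + 2.3 + 9.1 + 1.2 + 3.7 + 10.2 − 4.4) / 8 = 3.6875%
Σ(R_i − R̄_i)(R_m − R̄_m) = 221.5575  ⇒  Cov = 221.5575 / 8 = 27.6947
Σ(R_m − R̄_m)² = 222.1088  ⇒  Var(R_m) = 222.1088 / 8 = 27.7636
β = Cov / Var(R_m) = 27.6947 / 27.7636 = 0.9975
E(R) = R_f + β × MRP = 4.42% + 0.9975 × 5.25% = 9.66%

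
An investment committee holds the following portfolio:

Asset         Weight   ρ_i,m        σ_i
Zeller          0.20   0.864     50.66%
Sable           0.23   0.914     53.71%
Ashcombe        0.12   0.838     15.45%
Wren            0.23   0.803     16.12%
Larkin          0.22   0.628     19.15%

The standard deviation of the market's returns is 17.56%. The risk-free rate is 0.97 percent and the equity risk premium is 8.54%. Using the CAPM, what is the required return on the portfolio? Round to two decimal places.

β_Zeller = 0.864 × 50.66% / 17.56% = 2.4926
β_Sable = 0.914 × 53.71% / 17.56% = 2.7956
β_Ashcombe = 0.838 × 15.45% / 17.56% = 0.7373
β_Wren = 0.803 × 16.12% / 17.56% = 0.7372
β_Larkin = 0.628 × 19.15% / 17.56% = 0.6849
β_P = Σ w_i β_i = 0.20×2.4926 + 0.23×2.7956 + 0.12×0.7373 + 0.23×0.7372 + 0.22×0.6849 = 1.5502
E(R_P) = R_f + β_P × MRP = 0.97% + 1.5502 × 8.54% = 14.21%

14.21%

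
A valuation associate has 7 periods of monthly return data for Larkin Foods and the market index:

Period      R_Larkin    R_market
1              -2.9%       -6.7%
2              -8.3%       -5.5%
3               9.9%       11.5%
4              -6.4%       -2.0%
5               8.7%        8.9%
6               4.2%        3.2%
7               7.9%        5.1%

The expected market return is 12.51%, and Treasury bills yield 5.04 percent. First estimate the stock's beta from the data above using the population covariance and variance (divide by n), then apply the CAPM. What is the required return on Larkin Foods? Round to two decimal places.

12.48%

Mean R_i = (-2.9 − 8.3 + 9.9 − 6.4 + 8.7 + 4.2 + 7.9) / 7 = 1.8714%
Mean R_m = (-6.7 − 5.5 + 11.5 − 2.0 + 8.9 + 3.2 + 5.1) / 7 = 2.0714%
Σ(R_i − R̄_i)(R_m − R̄_m) = 295.7543  ⇒  Cov = 295.7543 / 7 = 42.2506
Σ(R_m − R̄_m)² = 296.8143  ⇒  Var(R_m) = 296.8143 / 7 = 42.4020
β = Cov / Var(R_m) = 42.2506 / 42.4020 = 0.9964
MRP = 12.51% − 5.04% = 7.47%
E(R) = R_f + β × MRP = 5.04% + 0.9964 × 7.47% = 12.48%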